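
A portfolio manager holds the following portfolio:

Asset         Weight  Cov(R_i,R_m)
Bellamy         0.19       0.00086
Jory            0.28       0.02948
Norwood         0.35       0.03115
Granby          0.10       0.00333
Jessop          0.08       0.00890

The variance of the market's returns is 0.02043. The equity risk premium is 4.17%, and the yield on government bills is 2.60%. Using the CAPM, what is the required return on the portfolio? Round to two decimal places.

β_Bellamy = 0.00086 / 0.02043 = 0.0421
β_Jory = 0.02948 / 0.02043 = 1.4430
β_Norwood = 0.03115 / 0.02043 = 1.5247
β_Granby = 0.00333 / 0.02043 = 0.1630
β_Jessop = 0.00890 / 0.02043 = 0.4356
β_P = Σ w_i β_i = 0.19×0.0421 + 0.28×1.4430 + 0.35×1.5247 + 0.10×0.1630 + 0.08×0.4356 = 0.9968
E(R_P) = R_f + β_P × MRP = 2.60% + 0.9968 × 4.17% = 6.76%

6.76%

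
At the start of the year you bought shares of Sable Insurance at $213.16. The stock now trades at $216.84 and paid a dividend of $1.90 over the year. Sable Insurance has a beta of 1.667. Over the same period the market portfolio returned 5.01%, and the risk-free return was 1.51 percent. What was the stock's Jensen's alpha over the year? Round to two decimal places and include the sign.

Realised HPR = (P1 + D1 − P0) / P0 = (216.84 + 1.90 − 213.16) / 213.16 = 5.58 / 213.16 = 2.6178%
MRP = 5.01% − 1.51% = 3.50%
CAPM required = R_f + β·MRP = 1.51% + 1.667 × 3.50% = 7.34450%
α = realised − required = 2.6178% − 7.34450% = -4.73%

-4.73%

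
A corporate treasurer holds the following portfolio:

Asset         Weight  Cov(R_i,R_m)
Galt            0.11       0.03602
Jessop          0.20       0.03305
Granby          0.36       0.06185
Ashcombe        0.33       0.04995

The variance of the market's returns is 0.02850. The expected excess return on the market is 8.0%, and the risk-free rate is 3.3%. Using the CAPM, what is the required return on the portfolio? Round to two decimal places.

β_Galt = 0.03602 / 0.02850 = 1.2639
β_Jessop = 0.03305 / 0.02850 = 1.1596
β_Granby = 0.06185 / 0.02850 = 2.1702
β_Ashcombe = 0.04995 / 0.02850 = 1.7526
β_P = Σ w_i β_i = 0.11×1.2639 + 0.20×1.1596 + 0.36×2.1702 + 0.33×1.7526 = 1.7306
E(R_P) = R_f + β_P × MRP = 3.3% + 1.7306 × 8.0% = 17.14%

17.14%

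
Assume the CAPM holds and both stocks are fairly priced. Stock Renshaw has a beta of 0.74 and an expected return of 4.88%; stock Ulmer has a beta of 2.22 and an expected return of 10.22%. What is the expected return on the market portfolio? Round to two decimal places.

5.82%

Both satisfy E(R) = R_f + β·MRP, so the slope of the SML is
MRP = (10.22% − 4.88%) / (2.22 − 0.74) = 5.34% / 1.48 = 3.6081%
R_f = E(R_Renshaw) − β_Renshaw·MRP = 4.88% − 0.74 × 3.6081% = 2.2100%
E(R_m) = R_f + MRP = 2.2100% + 3.6081% = 5.82%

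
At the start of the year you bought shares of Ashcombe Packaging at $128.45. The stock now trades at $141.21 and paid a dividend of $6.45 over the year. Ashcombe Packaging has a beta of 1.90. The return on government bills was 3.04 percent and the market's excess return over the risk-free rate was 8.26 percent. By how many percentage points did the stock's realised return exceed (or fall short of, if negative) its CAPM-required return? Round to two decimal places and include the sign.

-3.78%

Realised HPR = (P1 + D1 − P0) / P0 = (141.21 + 6.45 − 128.45) / 128.45 = 19.21 / 128.45 = 14.9552%
CAPM required = R_f + β·MRP = 3.04% + 1.90 × 8.26% = 18.7340%
α = realised − required = 14.9552% − 18.7340% = -3.78%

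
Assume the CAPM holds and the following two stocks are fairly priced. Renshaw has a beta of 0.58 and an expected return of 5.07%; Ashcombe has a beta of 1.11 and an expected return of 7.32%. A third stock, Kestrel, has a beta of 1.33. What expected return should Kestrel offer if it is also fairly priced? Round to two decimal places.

8.25%

MRP (SML slope) = (7.32% − 5.07%) / (1.11 − 0.58) = 2.25% / 0.53 = 4.2453%
R_f (intercept) = 5.07% − 0.58 × 4.2453% = 2.6077%
E(R_Kestrel) = R_f + β × MRP = 2.6077% + 1.33 × 4.2453% = 8.25%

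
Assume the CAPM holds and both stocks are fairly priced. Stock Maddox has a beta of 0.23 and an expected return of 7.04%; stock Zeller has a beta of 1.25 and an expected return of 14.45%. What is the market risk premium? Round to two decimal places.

7.26%

Both satisfy E(R) = R_f + β·MRP, so the slope of the SML is
MRP = (14.45% − 7.04%) / (1.25 − 0.23) = 7.41% / 1.02 = 7.2647%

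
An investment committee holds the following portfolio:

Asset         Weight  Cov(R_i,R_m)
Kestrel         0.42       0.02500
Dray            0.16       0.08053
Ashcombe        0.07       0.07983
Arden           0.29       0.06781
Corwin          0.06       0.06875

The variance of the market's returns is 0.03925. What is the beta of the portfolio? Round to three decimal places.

β_Kestrel = 0.02500 / 0.03925 = 0.6369
β_Dray = 0.08053 / 0.03925 = 2.0517
β_Ashcombe = 0.07983 / 0.03925 = 2.0339
β_Arden = 0.06781 / 0.03925 = 1.7276
β_Corwin = 0.06875 / 0.03925 = 1.7516
β_P = Σ w_i β_i = 0.42×0.6369 + 0.16×2.0517 + 0.07×2.0339 + 0.29×1.7276 + 0.06×1.7516 = 1.3442

1.344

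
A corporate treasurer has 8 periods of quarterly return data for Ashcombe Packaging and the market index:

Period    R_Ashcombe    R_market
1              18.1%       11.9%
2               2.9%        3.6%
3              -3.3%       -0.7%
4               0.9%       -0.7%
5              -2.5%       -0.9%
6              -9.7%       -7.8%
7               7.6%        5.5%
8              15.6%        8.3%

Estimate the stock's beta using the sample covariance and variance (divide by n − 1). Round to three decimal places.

1.501

Mean R_i = (18.1 + 2.9 − 3.3 + 0.9 − 2.5 − 9.7 + 7.6 + 15.6) / 8 = 3.7000%
Mean R_m = (11.9 + 3.6 − 0.7 − 0.7 − 0.9 − 7.8 + 5.5 + 8.3) / 8 = 2.4000%
Σ(R_i − R̄_i)(R_m − R̄_m) = 405.6600  ⇒  Cov = 405.6600 / 7 = 57.9514
Σ(R_m − R̄_m)² = 270.2600  ⇒  Var(R_m) = 270.2600 / 7 = 38.6086
β = Cov / Var(R_m) = 57.9514 / 38.6086 = 1.5010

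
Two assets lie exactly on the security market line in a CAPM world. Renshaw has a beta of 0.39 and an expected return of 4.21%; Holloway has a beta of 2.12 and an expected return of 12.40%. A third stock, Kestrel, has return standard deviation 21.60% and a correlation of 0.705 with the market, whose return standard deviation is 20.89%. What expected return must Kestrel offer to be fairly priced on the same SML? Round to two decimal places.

5.81%

MRP = (12.40% − 4.21%) / (2.12 − 0.39) = 4.7341%
R_f = 4.21% − 0.39 × 4.7341% = 2.3637%
β_Kestrel = ρ·σ_i/σ_m = 0.705 × 21.60 / 20.89 = 0.7290
E(R_Kestrel) = R_f + β × MRP = 2.3637% + 0.7290 × 4.7341% = 5.81%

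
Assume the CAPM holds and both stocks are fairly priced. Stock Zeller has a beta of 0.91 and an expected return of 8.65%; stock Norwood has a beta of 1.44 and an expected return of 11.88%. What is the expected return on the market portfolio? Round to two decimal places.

Both satisfy E(R) = R_f + β·MRP, so the slope of the SML is
MRP = (11.88% − 8.65%) / (1.44 − 0.91) = 3.23% / 0.53 = 6.0943%
R_f = E(R_Zeller) − β_Zeller·MRP = 8.65% − 0.91 × 6.0943% = 3.1042%
E(R_m) = R_f + MRP = 3.1042% + 6.0943% = 9.20%

9.20%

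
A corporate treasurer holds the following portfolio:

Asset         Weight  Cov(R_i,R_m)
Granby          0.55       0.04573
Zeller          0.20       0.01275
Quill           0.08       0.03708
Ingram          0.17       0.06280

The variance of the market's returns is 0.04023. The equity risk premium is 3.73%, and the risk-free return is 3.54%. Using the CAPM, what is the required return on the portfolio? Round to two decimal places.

7.37%

β_Granby = 0.04573 / 0.04023 = 1.1367
β_Zeller = 0.01275 / 0.04023 = 0.3169
β_Quill = 0.03708 / 0.04023 = 0.9217
β_Ingram = 0.06280 / 0.04023 = 1.5610
β_P = Σ w_i β_i = 0.55×1.1367 + 0.20×0.3169 + 0.08×0.9217 + 0.17×1.5610 = 1.0277
E(R_P) = R_f + β_P × MRP = 3.54% + 1.0277 × 3.73% = 7.37%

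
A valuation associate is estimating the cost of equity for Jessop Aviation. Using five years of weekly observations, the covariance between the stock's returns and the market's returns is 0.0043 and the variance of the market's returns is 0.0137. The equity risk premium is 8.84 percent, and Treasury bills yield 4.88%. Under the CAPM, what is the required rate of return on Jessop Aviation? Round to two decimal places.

β = Cov(R_i, R_m) / Var(R_m) = 0.0043 / 0.0137 = 0.3139
E(R) = R_f + β × MRP = 4.88% + 0.3139 × 8.84% = 7.65%

7.65%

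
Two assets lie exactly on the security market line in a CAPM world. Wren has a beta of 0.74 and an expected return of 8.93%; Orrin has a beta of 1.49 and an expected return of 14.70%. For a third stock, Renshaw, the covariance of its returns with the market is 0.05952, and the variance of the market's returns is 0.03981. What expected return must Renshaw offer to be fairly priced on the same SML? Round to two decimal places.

14.74%

MRP = (14.70% − 8.93%) / (1.49 − 0.74) = 7.6933%
R_f = 8.93% − 0.74 × 7.6933% = 3.2370%
β_Renshaw = Cov / Var(R_m) = 0.05952 / 0.03981 = 1.4951
E(R_Renshaw) = R_f + β × MRP = 3.2370% + 1.4951 × 7.6933% = 14.74%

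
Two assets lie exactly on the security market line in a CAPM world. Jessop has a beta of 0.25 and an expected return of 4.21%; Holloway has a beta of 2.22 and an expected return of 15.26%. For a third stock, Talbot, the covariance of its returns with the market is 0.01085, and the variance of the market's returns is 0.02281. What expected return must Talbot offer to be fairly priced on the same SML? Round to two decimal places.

5.48%

MRP = (15.26% − 4.21%) / (2.22 − 0.25) = 5.6091%
R_f = 4.21% − 0.25 × 5.6091% = 2.8077%
β_Talbot = Cov / Var(R_m) = 0.01085 / 0.02281 = 0.4757
E(R_Talbot) = R_f + β × MRP = 2.8077% + 0.4757 × 5.6091% = 5.48%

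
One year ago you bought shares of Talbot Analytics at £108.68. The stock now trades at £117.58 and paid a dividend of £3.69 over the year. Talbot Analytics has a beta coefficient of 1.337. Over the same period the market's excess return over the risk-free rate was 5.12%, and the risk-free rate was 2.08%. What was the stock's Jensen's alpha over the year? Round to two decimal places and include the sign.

Realised HPR = (P1 + D1 − P0) / P0 = (117.58 + 3.69 − 108.68) / 108.68 = 12.59 / 108.68 = 11.5845%
CAPM required = R_f + β·MRP = 2.08% + 1.337 × 5.12% = 8.92544%
α = realised − required = 11.5845% − 8.92544% = +2.66%

+2.66%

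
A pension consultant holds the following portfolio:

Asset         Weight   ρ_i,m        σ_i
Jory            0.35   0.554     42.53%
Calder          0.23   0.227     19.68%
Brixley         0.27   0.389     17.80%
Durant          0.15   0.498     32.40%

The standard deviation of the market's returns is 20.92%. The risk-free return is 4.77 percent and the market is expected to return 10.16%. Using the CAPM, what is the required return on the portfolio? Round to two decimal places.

β_Jory = 0.554 × 42.53% / 20.92% = 1.1263
β_Calder = 0.227 × 19.68% / 20.92% = 0.2135
β_Brixley = 0.389 × 17.80% / 20.92% = 0.3310
β_Durant = 0.498 × 32.40% / 20.92% = 0.7713
β_P = Σ w_i β_i = 0.35×1.1263 + 0.23×0.2135 + 0.27×0.3310 + 0.15×0.7713 = 0.6484
MRP = 10.16% − 4.77% = 5.39%
E(R_P) = R_f + β_P × MRP = 4.77% + 0.6484 × 5.39% = 8.26%

8.26%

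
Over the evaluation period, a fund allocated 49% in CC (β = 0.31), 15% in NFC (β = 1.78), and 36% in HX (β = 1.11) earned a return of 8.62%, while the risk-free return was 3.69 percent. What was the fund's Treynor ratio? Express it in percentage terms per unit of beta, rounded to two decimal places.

β_P = 0.49×0.31 + 0.15×1.78 + 0.36×1.11 = 0.8185
Treynor = (R_P − R_f) / β_P = (8.62% − 3.69%) / 0.8185 = 4.93% / 0.8185 = 6.02%

6.02%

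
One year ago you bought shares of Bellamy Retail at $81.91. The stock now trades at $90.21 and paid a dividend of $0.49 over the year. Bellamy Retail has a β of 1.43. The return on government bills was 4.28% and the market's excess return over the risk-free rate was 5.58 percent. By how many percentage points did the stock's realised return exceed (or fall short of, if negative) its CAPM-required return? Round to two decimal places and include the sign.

-1.53%

Realised HPR = (P1 + D1 − P0) / P0 = (90.21 + 0.49 − 81.91) / 81.91 = 8.79 / 81.91 = 10.7313%
CAPM required = R_f + β·MRP = 4.28% + 1.43 × 5.58% = 12.2594%
α = realised − required = 10.7313% − 12.2594% = -1.53%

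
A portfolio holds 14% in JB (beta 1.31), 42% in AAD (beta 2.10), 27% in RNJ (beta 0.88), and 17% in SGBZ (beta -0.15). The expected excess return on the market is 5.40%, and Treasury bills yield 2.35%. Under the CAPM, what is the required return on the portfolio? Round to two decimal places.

β_P = Σ w_i β_i = 0.14×1.31 + 0.42×2.10 + 0.27×0.88 + 0.17×-0.15 = 1.2775
E(R_P) = R_f + β_P × MRP = 2.35% + 1.2775 × 5.40% = 9.25%

9.25%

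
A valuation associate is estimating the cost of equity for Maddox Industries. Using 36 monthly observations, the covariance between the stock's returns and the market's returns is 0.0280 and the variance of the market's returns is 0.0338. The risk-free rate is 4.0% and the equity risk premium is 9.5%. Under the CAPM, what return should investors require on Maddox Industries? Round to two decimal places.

β = Cov(R_i, R_m) / Var(R_m) = 0.0280 / 0.0338 = 0.8284
E(R) = R_f + β × MRP = 4.0% + 0.8284 × 9.5% = 11.87%

11.87%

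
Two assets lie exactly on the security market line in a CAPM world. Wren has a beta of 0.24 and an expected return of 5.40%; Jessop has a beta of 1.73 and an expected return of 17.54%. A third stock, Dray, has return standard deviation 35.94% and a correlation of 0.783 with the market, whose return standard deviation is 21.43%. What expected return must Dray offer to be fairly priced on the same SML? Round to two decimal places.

14.14%

MRP = (17.54% − 5.40%) / (1.73 − 0.24) = 8.1477%
R_f = 5.40% − 0.24 × 8.1477% = 3.4446%
β_Dray = ρ·σ_i/σ_m = 0.783 × 35.94 / 21.43 = 1.3132
E(R_Dray) = R_f + β × MRP = 3.4446% + 1.3132 × 8.1477% = 14.14%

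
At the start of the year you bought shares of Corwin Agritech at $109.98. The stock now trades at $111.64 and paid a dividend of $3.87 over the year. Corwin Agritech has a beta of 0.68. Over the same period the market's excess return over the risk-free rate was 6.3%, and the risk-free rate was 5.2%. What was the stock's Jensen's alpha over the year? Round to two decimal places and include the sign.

Realised HPR = (P1 + D1 − P0) / P0 = (111.64 + 3.87 − 109.98) / 109.98 = 5.53 / 109.98 = 5.0282%
CAPM required = R_f + β·MRP = 5.2% + 0.68 × 6.3% = 9.4840%
α = realised − required = 5.0282% − 9.4840% = -4.46%

-4.46%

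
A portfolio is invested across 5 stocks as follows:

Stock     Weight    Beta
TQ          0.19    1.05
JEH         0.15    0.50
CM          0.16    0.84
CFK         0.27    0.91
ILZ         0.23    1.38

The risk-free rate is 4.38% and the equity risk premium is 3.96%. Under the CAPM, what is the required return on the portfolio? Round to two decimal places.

8.23%

β_P = Σ w_i β_i = 0.19×1.05 + 0.15×0.50 + 0.16×0.84 + 0.27×0.91 + 0.23×1.38 = 0.9720
E(R_P) = R_f + β_P × MRP = 4.38% + 0.9720 × 3.96% = 8.23%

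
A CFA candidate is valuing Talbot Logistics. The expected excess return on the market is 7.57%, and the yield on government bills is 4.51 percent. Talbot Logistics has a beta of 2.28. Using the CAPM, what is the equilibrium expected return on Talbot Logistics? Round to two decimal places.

E(R) = R_f + β × MRP = 4.51% + 2.28 × 7.57% = 21.77%

21.77%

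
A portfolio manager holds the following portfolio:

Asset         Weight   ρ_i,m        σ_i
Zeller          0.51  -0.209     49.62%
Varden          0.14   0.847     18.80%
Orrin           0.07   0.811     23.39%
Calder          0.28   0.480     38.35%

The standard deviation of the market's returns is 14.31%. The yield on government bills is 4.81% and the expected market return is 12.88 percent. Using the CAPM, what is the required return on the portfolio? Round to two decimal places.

6.74%

β_Zeller = -0.209 × 49.62% / 14.31% = -0.7247
β_Varden = 0.847 × 18.80% / 14.31% = 1.1128
β_Orrin = 0.811 × 23.39% / 14.31% = 1.3256
β_Calder = 0.480 × 38.35% / 14.31% = 1.2864
β_P = Σ w_i β_i = 0.51×-0.7247 + 0.14×1.1128 + 0.07×1.3256 + 0.28×1.2864 = 0.2392
MRP = 12.88% − 4.81% = 8.07%
E(R_P) = R_f + β_P × MRP = 4.81% + 0.2392 × 8.07% = 6.74%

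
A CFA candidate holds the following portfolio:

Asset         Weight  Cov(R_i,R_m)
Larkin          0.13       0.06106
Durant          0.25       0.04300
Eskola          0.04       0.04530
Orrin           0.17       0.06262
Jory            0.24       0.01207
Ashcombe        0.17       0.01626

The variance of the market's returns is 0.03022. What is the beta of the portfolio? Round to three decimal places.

1.218

β_Larkin = 0.06106 / 0.03022 = 2.0205
β_Durant = 0.04300 / 0.03022 = 1.4229
β_Eskola = 0.04530 / 0.03022 = 1.4990
β_Orrin = 0.06262 / 0.03022 = 2.0721
β_Jory = 0.01207 / 0.03022 = 0.3994
β_Ashcombe = 0.01626 / 0.03022 = 0.5381
β_P = Σ w_i β_i = 0.13×2.0205 + 0.25×1.4229 + 0.04×1.4990 + 0.17×2.0721 + 0.24×0.3994 + 0.17×0.5381 = 1.2179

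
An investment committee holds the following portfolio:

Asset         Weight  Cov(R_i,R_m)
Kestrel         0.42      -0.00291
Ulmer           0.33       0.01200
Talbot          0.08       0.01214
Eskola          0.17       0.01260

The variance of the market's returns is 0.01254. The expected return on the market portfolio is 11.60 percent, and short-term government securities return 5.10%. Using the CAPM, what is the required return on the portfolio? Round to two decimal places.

β_Kestrel = -0.00291 / 0.01254 = -0.2321
β_Ulmer = 0.01200 / 0.01254 = 0.9569
β_Talbot = 0.01214 / 0.01254 = 0.9681
β_Eskola = 0.01260 / 0.01254 = 1.0048
β_P = Σ w_i β_i = 0.42×-0.2321 + 0.33×0.9569 + 0.08×0.9681 + 0.17×1.0048 = 0.4666
MRP = 11.60% − 5.10% = 6.50%
E(R_P) = R_f + β_P × MRP = 5.10% + 0.4666 × 6.50% = 8.13%

8.13%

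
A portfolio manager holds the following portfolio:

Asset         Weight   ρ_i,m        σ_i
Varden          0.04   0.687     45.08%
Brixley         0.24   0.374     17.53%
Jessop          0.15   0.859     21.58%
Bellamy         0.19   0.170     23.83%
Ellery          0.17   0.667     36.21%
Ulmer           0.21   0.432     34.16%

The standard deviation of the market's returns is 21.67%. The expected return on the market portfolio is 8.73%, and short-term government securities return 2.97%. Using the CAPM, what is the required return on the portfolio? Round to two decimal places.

β_Varden = 0.687 × 45.08% / 21.67% = 1.4292
β_Brixley = 0.374 × 17.53% / 21.67% = 0.3025
β_Jessop = 0.859 × 21.58% / 21.67% = 0.8554
β_Bellamy = 0.170 × 23.83% / 21.67% = 0.1869
β_Ellery = 0.667 × 36.21% / 21.67% = 1.1145
β_Ulmer = 0.432 × 34.16% / 21.67% = 0.6810
β_P = Σ w_i β_i = 0.04×1.4292 + 0.24×0.3025 + 0.15×0.8554 + 0.19×0.1869 + 0.17×1.1145 + 0.21×0.6810 = 0.6261
MRP = 8.73% − 2.97% = 5.76%
E(R_P) = R_f + β_P × MRP = 2.97% + 0.6261 × 5.76% = 6.58%

6.58%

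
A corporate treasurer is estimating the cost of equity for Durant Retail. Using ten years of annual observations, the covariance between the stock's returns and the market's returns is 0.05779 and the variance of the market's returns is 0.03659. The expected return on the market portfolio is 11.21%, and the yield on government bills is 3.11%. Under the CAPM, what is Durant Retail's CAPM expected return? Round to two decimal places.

β = Cov(R_i, R_m) / Var(R_m) = 0.05779 / 0.03659 = 1.5794
MRP = 11.21% − 3.11% = 8.10%
E(R) = R_f + β × MRP = 3.11% + 1.5794 × 8.10% = 15.90%

15.90%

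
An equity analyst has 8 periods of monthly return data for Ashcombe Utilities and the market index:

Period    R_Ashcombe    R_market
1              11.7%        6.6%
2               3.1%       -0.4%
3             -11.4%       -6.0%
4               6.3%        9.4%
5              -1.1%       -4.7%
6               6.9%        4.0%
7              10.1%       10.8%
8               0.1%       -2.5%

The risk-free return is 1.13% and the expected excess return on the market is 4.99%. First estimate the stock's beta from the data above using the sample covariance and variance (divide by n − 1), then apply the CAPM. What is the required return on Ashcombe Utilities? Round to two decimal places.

6.08%

Mean R_i = (11.7 + 3.1 − 11.4 + 6.3 − 1.1 + 6.9 + 10.1 + 0.1) / 8 = 3.2125%
Mean R_m = (6.6 − 0.4 − 6.0 + 9.4 − 4.7 + 4.0 + 10.8 − 2.5) / 8 = 2.1500%
Σ(R_i − R̄_i)(R_m − R̄_m) = 289.9450  ⇒  Cov = 289.9450 / 7 = 41.4207
Σ(R_m − R̄_m)² = 292.0800  ⇒  Var(R_m) = 292.0800 / 7 = 41.7257
β = Cov / Var(R_m) = 41.4207 / 41.7257 = 0.9927
E(R) = R_f + β × MRP = 1.13% + 0.9927 × 4.99% = 6.08%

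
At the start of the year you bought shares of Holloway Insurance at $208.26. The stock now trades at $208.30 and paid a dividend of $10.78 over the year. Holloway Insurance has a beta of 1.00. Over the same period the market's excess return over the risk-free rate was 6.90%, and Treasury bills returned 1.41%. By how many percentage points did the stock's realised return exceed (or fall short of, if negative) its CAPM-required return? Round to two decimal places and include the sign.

Realised HPR = (P1 + D1 − P0) / P0 = (208.30 + 10.78 − 208.26) / 208.26 = 10.82 / 208.26 = 5.1954%
CAPM required = R_f + β·MRP = 1.41% + 1.00 × 6.90% = 8.3100%
α = realised − required = 5.1954% − 8.3100% = -3.11%

-3.11%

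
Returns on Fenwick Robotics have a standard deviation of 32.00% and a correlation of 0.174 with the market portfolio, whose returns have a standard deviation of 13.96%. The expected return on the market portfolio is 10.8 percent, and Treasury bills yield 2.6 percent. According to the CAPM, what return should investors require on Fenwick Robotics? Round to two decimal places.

5.87%

β = ρ × σ_i / σ_m = 0.174 × 32.00% / 13.96% = 0.3989
MRP = 10.8% − 2.6% = 8.20%
E(R) = 2.6% + 0.3989 × 8.2% = 5.87%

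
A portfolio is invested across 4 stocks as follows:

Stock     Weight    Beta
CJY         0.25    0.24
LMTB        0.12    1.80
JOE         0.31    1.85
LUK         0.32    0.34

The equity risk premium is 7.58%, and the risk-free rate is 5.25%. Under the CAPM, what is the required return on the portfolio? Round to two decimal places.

12.51%

β_P = Σ w_i β_i = 0.25×0.24 + 0.12×1.80 + 0.31×1.85 + 0.32×0.34 = 0.9583
E(R_P) = R_f + β_P × MRP = 5.25% + 0.9583 × 7.58% = 12.51%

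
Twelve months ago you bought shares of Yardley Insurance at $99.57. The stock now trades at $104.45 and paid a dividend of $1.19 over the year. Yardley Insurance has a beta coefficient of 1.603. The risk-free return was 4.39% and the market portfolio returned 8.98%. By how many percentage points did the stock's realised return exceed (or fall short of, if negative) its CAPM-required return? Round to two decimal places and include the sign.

-5.65%

Realised HPR = (P1 + D1 − P0) / P0 = (104.45 + 1.19 − 99.57) / 99.57 = 6.07 / 99.57 = 6.0962%
MRP = 8.98% − 4.39% = 4.59%
CAPM required = R_f + β·MRP = 4.39% + 1.603 × 4.59% = 11.74777%
α = realised − required = 6.0962% − 11.74777% = -5.65%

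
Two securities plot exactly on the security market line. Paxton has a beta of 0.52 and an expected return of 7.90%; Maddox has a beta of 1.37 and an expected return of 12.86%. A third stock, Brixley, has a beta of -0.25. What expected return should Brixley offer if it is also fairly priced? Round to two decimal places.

MRP (SML slope) = (12.86% − 7.90%) / (1.37 − 0.52) = 4.96% / 0.85 = 5.8353%
R_f (intercept) = 7.90% − 0.52 × 5.8353% = 4.8656%
E(R_Brixley) = R_f + β × MRP = 4.8656% + -0.25 × 5.8353% = 3.41%

3.41%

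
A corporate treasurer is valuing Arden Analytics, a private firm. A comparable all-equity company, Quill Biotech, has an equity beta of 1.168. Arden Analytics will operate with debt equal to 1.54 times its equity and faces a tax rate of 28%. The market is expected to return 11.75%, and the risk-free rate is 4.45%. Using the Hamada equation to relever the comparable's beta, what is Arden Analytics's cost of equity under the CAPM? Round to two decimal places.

22.43%

β_L = β_U × [1 + (1 − t)(D/E)] = 1.168 × [1 + (1 − 0.28) × 1.54]
    = 1.168 × [1 + 0.72 × 1.54] = 1.168 × 2.1088 = 2.4631
MRP = 11.75% − 4.45% = 7.30%
E(R) = R_f + β_L × MRP = 4.45% + 2.4631 × 7.30% = 22.43%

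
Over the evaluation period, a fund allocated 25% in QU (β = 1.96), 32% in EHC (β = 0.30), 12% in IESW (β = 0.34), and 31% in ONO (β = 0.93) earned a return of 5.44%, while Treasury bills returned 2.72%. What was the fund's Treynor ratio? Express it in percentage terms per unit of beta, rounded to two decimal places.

β_P = 0.25×1.96 + 0.32×0.30 + 0.12×0.34 + 0.31×0.93 = 0.9151
Treynor = (R_P − R_f) / β_P = (5.44% − 2.72%) / 0.9151 = 2.72% / 0.9151 = 2.97%

2.97%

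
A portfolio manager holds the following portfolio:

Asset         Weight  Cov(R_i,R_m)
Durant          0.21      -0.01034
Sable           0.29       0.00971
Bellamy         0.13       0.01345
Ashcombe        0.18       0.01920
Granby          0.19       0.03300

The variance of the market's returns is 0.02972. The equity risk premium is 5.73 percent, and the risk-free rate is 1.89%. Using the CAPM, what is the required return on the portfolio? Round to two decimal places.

β_Durant = -0.01034 / 0.02972 = -0.3479
β_Sable = 0.00971 / 0.02972 = 0.3267
β_Bellamy = 0.01345 / 0.02972 = 0.4526
β_Ashcombe = 0.01920 / 0.02972 = 0.6460
β_Granby = 0.03300 / 0.02972 = 1.1104
β_P = Σ w_i β_i = 0.21×-0.3479 + 0.29×0.3267 + 0.13×0.4526 + 0.18×0.6460 + 0.19×1.1104 = 0.4078
E(R_P) = R_f + β_P × MRP = 1.89% + 0.4078 × 5.73% = 4.23%

4.23%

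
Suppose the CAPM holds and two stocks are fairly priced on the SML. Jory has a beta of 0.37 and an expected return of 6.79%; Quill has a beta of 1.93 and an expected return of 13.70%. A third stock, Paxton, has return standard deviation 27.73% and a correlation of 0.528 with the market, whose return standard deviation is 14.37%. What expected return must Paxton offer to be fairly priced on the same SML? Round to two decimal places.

MRP = (13.70% − 6.79%) / (1.93 − 0.37) = 4.4295%
R_f = 6.79% − 0.37 × 4.4295% = 5.1511%
β_Paxton = ρ·σ_i/σ_m = 0.528 × 27.73 / 14.37 = 1.0189
E(R_Paxton) = R_f + β × MRP = 5.1511% + 1.0189 × 4.4295% = 9.66%

9.66%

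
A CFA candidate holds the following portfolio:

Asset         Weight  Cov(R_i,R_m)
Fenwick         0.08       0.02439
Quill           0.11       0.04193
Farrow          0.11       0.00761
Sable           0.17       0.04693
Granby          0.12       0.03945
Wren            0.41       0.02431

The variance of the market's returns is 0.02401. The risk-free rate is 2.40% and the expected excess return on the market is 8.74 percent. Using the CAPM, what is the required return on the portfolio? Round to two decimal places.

β_Fenwick = 0.02439 / 0.02401 = 1.0158
β_Quill = 0.04193 / 0.02401 = 1.7464
β_Farrow = 0.00761 / 0.02401 = 0.3170
β_Sable = 0.04693 / 0.02401 = 1.9546
β_Granby = 0.03945 / 0.02401 = 1.6431
β_Wren = 0.02431 / 0.02401 = 1.0125
β_P = Σ w_i β_i = 0.08×1.0158 + 0.11×1.7464 + 0.11×0.3170 + 0.17×1.9546 + 0.12×1.6431 + 0.41×1.0125 = 1.2528
E(R_P) = R_f + β_P × MRP = 2.40% + 1.2528 × 8.74% = 13.35%

13.35%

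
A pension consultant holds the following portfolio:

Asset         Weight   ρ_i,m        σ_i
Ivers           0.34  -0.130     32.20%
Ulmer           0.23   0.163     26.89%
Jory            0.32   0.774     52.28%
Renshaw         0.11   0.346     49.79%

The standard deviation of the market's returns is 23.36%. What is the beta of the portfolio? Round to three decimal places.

β_Ivers = -0.130 × 32.20% / 23.36% = -0.1792
β_Ulmer = 0.163 × 26.89% / 23.36% = 0.1876
β_Jory = 0.774 × 52.28% / 23.36% = 1.7322
β_Renshaw = 0.346 × 49.79% / 23.36% = 0.7375
β_P = Σ w_i β_i = 0.34×-0.1792 + 0.23×0.1876 + 0.32×1.7322 + 0.11×0.7375 = 0.6176

0.618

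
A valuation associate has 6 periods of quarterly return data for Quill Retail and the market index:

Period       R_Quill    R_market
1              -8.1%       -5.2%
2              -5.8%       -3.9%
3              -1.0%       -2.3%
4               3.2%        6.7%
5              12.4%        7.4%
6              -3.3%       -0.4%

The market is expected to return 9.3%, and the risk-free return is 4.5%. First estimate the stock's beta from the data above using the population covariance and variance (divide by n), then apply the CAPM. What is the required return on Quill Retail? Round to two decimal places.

Mean R_i = (-8.1 − 5.8 − 1.0 + 3.2 + 12.4 − 3.3) / 6 = -0.4333%
Mean R_m = (-5.2 − 3.9 − 2.3 + 6.7 + 7.4 − 0.4) / 6 = 0.3833%
Σ(R_i − R̄_i)(R_m − R̄_m) = 182.5567  ⇒  Cov = 182.5567 / 6 = 30.4261
Σ(R_m − R̄_m)² = 146.4683  ⇒  Var(R_m) = 146.4683 / 6 = 24.4114
β = Cov / Var(R_m) = 30.4261 / 24.4114 = 1.2464
MRP = 9.3% − 4.5% = 4.80%
E(R) = R_f + β × MRP = 4.5% + 1.2464 × 4.8% = 10.48%

10.48%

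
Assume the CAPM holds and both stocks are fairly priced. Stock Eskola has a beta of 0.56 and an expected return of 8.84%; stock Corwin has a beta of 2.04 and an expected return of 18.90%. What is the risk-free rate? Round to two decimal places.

Both satisfy E(R) = R_f + β·MRP, so the slope of the SML is
MRP = (18.90% − 8.84%) / (2.04 − 0.56) = 10.06% / 1.48 = 6.7973%
R_f = E(R_Eskola) − β_Eskola·MRP = 8.84% − 0.56 × 6.7973% = 5.0335%

5.03%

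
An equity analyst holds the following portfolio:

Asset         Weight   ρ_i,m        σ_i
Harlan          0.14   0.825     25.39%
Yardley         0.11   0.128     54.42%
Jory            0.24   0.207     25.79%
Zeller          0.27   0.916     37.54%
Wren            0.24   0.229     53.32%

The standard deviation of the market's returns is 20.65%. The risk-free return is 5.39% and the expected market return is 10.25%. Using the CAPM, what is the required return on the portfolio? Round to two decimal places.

β_Harlan = 0.825 × 25.39% / 20.65% = 1.0144
β_Yardley = 0.128 × 54.42% / 20.65% = 0.3373
β_Jory = 0.207 × 25.79% / 20.65% = 0.2585
β_Zeller = 0.916 × 37.54% / 20.65% = 1.6652
β_Wren = 0.229 × 53.32% / 20.65% = 0.5913
β_P = Σ w_i β_i = 0.14×1.0144 + 0.11×0.3373 + 0.24×0.2585 + 0.27×1.6652 + 0.24×0.5913 = 0.8327
MRP = 10.25% − 5.39% = 4.86%
E(R_P) = R_f + β_P × MRP = 5.39% + 0.8327 × 4.86% = 9.44%

9.44%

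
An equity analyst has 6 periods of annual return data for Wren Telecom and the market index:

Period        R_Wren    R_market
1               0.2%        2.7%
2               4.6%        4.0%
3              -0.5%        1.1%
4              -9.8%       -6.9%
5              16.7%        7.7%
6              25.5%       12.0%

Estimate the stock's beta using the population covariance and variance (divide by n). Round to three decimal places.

1.928

Mean R_i = (0.2 + 4.6 − 0.5 − 9.8 + 16.7 + 25.5) / 6 = 6.1167%
Mean R_m = (2.7 + 4.0 + 1.1 − 6.9 + 7.7 + 12.0) / 6 = 3.4333%
Σ(R_i − R̄_i)(R_m − R̄_m) = 394.5967  ⇒  Cov = 394.5967 / 6 = 65.7661
Σ(R_m − R̄_m)² = 204.6733  ⇒  Var(R_m) = 204.6733 / 6 = 34.1122
β = Cov / Var(R_m) = 65.7661 / 34.1122 = 1.9279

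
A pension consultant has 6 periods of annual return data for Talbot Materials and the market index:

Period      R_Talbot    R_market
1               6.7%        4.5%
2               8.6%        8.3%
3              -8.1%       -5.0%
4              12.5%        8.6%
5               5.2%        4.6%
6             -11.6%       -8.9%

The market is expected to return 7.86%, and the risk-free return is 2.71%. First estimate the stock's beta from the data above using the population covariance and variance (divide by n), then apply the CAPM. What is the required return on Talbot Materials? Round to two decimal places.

9.53%

Mean R_i = (6.7 + 8.6 − 8.1 + 12.5 + 5.2 − 11.6) / 6 = 2.2167%
Mean R_m = (4.5 + 8.3 − 5.0 + 8.6 + 4.6 − 8.9) / 6 = 2.0167%
Σ(R_i − R̄_i)(R_m − R̄_m) = 349.8683  ⇒  Cov = 349.8683 / 6 = 58.3114
Σ(R_m − R̄_m)² = 264.0683  ⇒  Var(R_m) = 264.0683 / 6 = 44.0114
β = Cov / Var(R_m) = 58.3114 / 44.0114 = 1.3249
MRP = 7.86% − 2.71% = 5.15%
E(R) = R_f + β × MRP = 2.71% + 1.3249 × 5.15% = 9.53%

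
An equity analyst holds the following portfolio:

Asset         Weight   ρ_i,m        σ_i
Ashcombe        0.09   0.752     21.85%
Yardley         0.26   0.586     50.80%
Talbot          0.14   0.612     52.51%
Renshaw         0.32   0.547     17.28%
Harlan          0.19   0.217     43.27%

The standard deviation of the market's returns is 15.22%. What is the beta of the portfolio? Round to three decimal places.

1.217

β_Ashcombe = 0.752 × 21.85% / 15.22% = 1.0796
β_Yardley = 0.586 × 50.80% / 15.22% = 1.9559
β_Talbot = 0.612 × 52.51% / 15.22% = 2.1114
β_Renshaw = 0.547 × 17.28% / 15.22% = 0.6210
β_Harlan = 0.217 × 43.27% / 15.22% = 0.6169
β_P = Σ w_i β_i = 0.09×1.0796 + 0.26×1.9559 + 0.14×2.1114 + 0.32×0.6210 + 0.19×0.6169 = 1.2172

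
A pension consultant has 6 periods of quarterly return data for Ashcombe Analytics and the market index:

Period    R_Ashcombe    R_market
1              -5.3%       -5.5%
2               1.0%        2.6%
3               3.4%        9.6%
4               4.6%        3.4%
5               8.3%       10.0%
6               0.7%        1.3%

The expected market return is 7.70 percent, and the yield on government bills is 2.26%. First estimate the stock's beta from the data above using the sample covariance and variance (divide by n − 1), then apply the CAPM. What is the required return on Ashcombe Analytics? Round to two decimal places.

6.15%

Mean R_i = (-5.3 + 1.0 + 3.4 + 4.6 + 8.3 + 0.7) / 6 = 2.1167%
Mean R_m = (-5.5 + 2.6 + 9.6 + 3.4 + 10.0 + 1.3) / 6 = 3.5667%
Σ(R_i − R̄_i)(R_m − R̄_m) = 118.6433  ⇒  Cov = 118.6433 / 5 = 23.7287
Σ(R_m − R̄_m)² = 166.0933  ⇒  Var(R_m) = 166.0933 / 5 = 33.2187
β = Cov / Var(R_m) = 23.7287 / 33.2187 = 0.7143
MRP = 7.70% − 2.26% = 5.44%
E(R) = R_f + β × MRP = 2.26% + 0.7143 × 5.44% = 6.15%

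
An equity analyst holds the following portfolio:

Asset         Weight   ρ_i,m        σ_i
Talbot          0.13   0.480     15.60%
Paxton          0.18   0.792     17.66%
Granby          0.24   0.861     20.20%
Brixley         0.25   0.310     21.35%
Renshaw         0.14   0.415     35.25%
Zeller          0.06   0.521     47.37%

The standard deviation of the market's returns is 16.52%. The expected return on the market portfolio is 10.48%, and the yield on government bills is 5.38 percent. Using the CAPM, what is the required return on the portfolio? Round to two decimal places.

9.35%

β_Talbot = 0.480 × 15.60% / 16.52% = 0.4533
β_Paxton = 0.792 × 17.66% / 16.52% = 0.8467
β_Granby = 0.861 × 20.20% / 16.52% = 1.0528
β_Brixley = 0.310 × 21.35% / 16.52% = 0.4006
β_Renshaw = 0.415 × 35.25% / 16.52% = 0.8855
β_Zeller = 0.521 × 47.37% / 16.52% = 1.4939
β_P = Σ w_i β_i = 0.13×0.4533 + 0.18×0.8467 + 0.24×1.0528 + 0.25×0.4006 + 0.14×0.8855 + 0.06×1.4939 = 0.7778
MRP = 10.48% − 5.38% = 5.10%
E(R_P) = R_f + β_P × MRP = 5.38% + 0.7778 × 5.10% = 9.35%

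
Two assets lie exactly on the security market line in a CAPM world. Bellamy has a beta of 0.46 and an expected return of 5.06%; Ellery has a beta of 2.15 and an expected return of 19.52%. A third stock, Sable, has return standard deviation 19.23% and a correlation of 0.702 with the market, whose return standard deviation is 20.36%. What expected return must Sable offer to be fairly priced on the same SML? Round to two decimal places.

6.80%

MRP = (19.52% − 5.06%) / (2.15 − 0.46) = 8.5562%
R_f = 5.06% − 0.46 × 8.5562% = 1.1241%
β_Sable = ρ·σ_i/σ_m = 0.702 × 19.23 / 20.36 = 0.6630
E(R_Sable) = R_f + β × MRP = 1.1241% + 0.6630 × 8.5562% = 6.80%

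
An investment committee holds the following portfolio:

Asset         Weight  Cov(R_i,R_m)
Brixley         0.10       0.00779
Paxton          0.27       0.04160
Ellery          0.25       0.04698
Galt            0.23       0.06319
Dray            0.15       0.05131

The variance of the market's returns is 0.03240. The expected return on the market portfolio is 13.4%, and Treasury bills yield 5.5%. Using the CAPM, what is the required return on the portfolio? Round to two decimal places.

16.71%

β_Brixley = 0.00779 / 0.03240 = 0.2404
β_Paxton = 0.04160 / 0.03240 = 1.2840
β_Ellery = 0.04698 / 0.03240 = 1.4500
β_Galt = 0.06319 / 0.03240 = 1.9503
β_Dray = 0.05131 / 0.03240 = 1.5836
β_P = Σ w_i β_i = 0.10×0.2404 + 0.27×1.2840 + 0.25×1.4500 + 0.23×1.9503 + 0.15×1.5836 = 1.4193
MRP = 13.4% − 5.5% = 7.90%
E(R_P) = R_f + β_P × MRP = 5.5% + 1.4193 × 7.9% = 16.71%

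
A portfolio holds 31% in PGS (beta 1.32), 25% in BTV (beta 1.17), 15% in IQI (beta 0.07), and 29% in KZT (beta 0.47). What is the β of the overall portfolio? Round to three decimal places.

β_P = Σ w_i β_i = 0.31×1.32 + 0.25×1.17 + 0.15×0.07 + 0.29×0.47 = 0.8485

0.849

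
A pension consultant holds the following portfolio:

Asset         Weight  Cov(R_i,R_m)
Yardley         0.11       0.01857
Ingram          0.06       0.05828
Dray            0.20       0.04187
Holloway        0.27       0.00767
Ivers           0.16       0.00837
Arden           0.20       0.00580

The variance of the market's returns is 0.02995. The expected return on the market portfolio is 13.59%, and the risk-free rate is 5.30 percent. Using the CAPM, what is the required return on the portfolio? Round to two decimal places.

10.42%

β_Yardley = 0.01857 / 0.02995 = 0.6200
β_Ingram = 0.05828 / 0.02995 = 1.9459
β_Dray = 0.04187 / 0.02995 = 1.3980
β_Holloway = 0.00767 / 0.02995 = 0.2561
β_Ivers = 0.00837 / 0.02995 = 0.2795
β_Arden = 0.00580 / 0.02995 = 0.1937
β_P = Σ w_i β_i = 0.11×0.6200 + 0.06×1.9459 + 0.20×1.3980 + 0.27×0.2561 + 0.16×0.2795 + 0.20×0.1937 = 0.6172
MRP = 13.59% − 5.30% = 8.29%
E(R_P) = R_f + β_P × MRP = 5.30% + 0.6172 × 8.29% = 10.42%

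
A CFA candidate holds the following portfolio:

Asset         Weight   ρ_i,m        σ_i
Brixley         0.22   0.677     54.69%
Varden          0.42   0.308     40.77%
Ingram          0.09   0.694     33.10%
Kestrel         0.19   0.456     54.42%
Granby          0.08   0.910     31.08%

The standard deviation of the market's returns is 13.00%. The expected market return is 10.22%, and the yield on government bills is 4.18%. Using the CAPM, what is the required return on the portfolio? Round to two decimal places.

14.62%

β_Brixley = 0.677 × 54.69% / 13.00% = 2.8481
β_Varden = 0.308 × 40.77% / 13.00% = 0.9659
β_Ingram = 0.694 × 33.10% / 13.00% = 1.7670
β_Kestrel = 0.456 × 54.42% / 13.00% = 1.9089
β_Granby = 0.910 × 31.08% / 13.00% = 2.1756
β_P = Σ w_i β_i = 0.22×2.8481 + 0.42×0.9659 + 0.09×1.7670 + 0.19×1.9089 + 0.08×2.1756 = 1.7280
MRP = 10.22% − 4.18% = 6.04%
E(R_P) = R_f + β_P × MRP = 4.18% + 1.7280 × 6.04% = 14.62%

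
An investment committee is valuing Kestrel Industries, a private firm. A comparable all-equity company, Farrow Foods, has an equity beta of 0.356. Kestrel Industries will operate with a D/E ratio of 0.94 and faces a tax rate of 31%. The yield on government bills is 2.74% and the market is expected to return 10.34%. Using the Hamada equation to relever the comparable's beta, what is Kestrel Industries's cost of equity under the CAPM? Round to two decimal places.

β_L = β_U × [1 + (1 − t)(D/E)] = 0.356 × [1 + (1 − 0.31) × 0.94]
    = 0.356 × [1 + 0.69 × 0.94] = 0.356 × 1.6486 = 0.5869
MRP = 10.34% − 2.74% = 7.60%
E(R) = R_f + β_L × MRP = 2.74% + 0.5869 × 7.60% = 7.20%

7.20%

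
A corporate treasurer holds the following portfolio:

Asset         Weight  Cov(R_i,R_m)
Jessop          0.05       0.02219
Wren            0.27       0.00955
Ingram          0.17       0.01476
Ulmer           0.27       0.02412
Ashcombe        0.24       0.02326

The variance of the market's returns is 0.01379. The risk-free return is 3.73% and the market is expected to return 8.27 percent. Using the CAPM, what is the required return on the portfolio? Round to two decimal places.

9.75%

β_Jessop = 0.02219 / 0.01379 = 1.6091
β_Wren = 0.00955 / 0.01379 = 0.6925
β_Ingram = 0.01476 / 0.01379 = 1.0703
β_Ulmer = 0.02412 / 0.01379 = 1.7491
β_Ashcombe = 0.02326 / 0.01379 = 1.6867
β_P = Σ w_i β_i = 0.05×1.6091 + 0.27×0.6925 + 0.17×1.0703 + 0.27×1.7491 + 0.24×1.6867 = 1.3264
MRP = 8.27% − 3.73% = 4.54%
E(R_P) = R_f + β_P × MRP = 3.73% + 1.3264 × 4.54% = 9.75%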